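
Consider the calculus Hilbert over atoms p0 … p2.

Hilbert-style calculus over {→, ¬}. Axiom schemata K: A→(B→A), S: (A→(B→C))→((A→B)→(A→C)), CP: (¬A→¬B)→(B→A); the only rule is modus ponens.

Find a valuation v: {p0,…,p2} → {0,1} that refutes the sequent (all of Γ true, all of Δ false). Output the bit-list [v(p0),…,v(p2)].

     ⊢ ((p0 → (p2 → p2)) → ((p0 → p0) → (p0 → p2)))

Enumerate valuations to refute Γ ⊢ Δ:
  v=000: Γ:[] Δ:[((p0 → (p2 → p2)) → ((p0 → p0) → (p0 → p2)))=T] refutes=False
  v=001: Γ:[] Δ:[((p0 → (p2 → p2)) → ((p0 → p0) → (p0 → p2)))=T] refutes=False
  v=010: Γ:[] Δ:[((p0 → (p2 → p2)) → ((p0 → p0) → (p0 → p2)))=T] refutes=False
  v=011: Γ:[] Δ:[((p0 → (p2 → p2)) → ((p0 → p0) → (p0 → p2)))=T] refutes=False
  v=100: Γ:[] Δ:[((p0 → (p2 → p2)) → ((p0 → p0) → (p0 → p2)))=F] refutes=True  ← countermodel

Result: [1, 0, 0]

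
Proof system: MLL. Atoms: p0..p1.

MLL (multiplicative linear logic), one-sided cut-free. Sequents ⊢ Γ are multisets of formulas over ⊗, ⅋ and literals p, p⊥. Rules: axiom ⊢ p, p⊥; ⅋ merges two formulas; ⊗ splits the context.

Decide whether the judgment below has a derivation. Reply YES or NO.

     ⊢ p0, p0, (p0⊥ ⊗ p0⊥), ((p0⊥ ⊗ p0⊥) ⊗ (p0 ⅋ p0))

Derivation (root first):
[⊗]  ⊢ p0, p0, (p0⊥ ⊗ p0⊥), ((p0⊥ ⊗ p0⊥) ⊗ (p0 ⅋ p0))
  [⊗]  ⊢ p0, p0, (p0⊥ ⊗ p0⊥)
    [Ax]  ⊢ p0, p0⊥
    [Ax]  ⊢ p0, p0⊥
  [⅋]  ⊢ (p0⊥ ⊗ p0⊥), (p0 ⅋ p0)
    [⊗]  ⊢ p0, p0, (p0⊥ ⊗ p0⊥)
      [Ax]  ⊢ p0, p0⊥
      [Ax]  ⊢ p0, p0⊥

Result: YES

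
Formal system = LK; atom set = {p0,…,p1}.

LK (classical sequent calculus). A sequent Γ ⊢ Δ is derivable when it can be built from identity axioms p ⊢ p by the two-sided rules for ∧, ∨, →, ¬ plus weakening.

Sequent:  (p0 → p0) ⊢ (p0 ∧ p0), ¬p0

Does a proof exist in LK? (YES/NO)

Derivation (root first):
[¬R] (p0 → p0) ⊢ (p0 ∧ p0), ¬p0
  [∧R] (p0 → p0), p0 ⊢ (p0 ∧ p0)
    [→L] (p0 → p0), p0, (p0 → p0) ⊢ p0
      [→L] p0, (p0 → p0) ⊢ p0
        [Ax] p0 ⊢ p0
        [Ax] p0 ⊢ p0
      [Ax] p0 ⊢ p0
    [→L] p0, (p0 → p0) ⊢ p0
      [Ax] p0 ⊢ p0
      [Ax] p0 ⊢ p0

Result: YES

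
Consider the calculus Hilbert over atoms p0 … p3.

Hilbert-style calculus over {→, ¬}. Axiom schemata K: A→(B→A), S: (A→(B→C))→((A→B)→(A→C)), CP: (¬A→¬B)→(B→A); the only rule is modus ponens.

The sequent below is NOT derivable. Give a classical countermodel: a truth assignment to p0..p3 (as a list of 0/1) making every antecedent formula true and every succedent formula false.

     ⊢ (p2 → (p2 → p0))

Search for a countermodel by truth-table:
  v=0000: Γ:[] Δ:[(p2 → (p2 → p0))=T] refutes=False
  v=0001: Γ:[] Δ:[(p2 → (p2 → p0))=T] refutes=False
  v=0010: Γ:[] Δ:[(p2 → (p2 → p0))=F] refutes=True  ← countermodel

Result: [0, 0, 1, 0]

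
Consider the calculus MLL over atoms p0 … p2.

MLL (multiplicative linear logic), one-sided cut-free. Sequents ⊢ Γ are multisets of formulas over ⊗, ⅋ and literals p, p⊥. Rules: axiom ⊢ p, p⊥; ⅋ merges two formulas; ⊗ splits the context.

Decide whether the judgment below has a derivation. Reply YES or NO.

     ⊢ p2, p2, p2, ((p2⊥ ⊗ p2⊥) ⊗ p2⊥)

Derivation (root first):
[⊗]  ⊢ p2, p2, p2, ((p2⊥ ⊗ p2⊥) ⊗ p2⊥)
  [⊗]  ⊢ p2, p2, (p2⊥ ⊗ p2⊥)
    [Ax]  ⊢ p2, p2⊥
    [Ax]  ⊢ p2, p2⊥
  [Ax]  ⊢ p2, p2⊥

Result: YES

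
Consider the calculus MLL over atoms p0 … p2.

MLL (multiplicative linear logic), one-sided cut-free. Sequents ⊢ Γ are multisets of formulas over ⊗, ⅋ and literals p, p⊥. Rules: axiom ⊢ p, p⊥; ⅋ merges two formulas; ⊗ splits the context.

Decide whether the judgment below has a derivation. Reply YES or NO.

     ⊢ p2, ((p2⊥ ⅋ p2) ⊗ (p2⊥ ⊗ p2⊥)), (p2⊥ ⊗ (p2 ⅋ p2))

Derivation trace:
[⊗]  ⊢ p2, ((p2⊥ ⅋ p2) ⊗ (p2⊥ ⊗ p2⊥)), (p2⊥ ⊗ (p2 ⅋ p2))
  [Ax]  ⊢ p2, p2⊥
  [⅋]  ⊢ ((p2⊥ ⅋ p2) ⊗ (p2⊥ ⊗ p2⊥)), (p2 ⅋ p2)
    [⊗]  ⊢ p2, p2, ((p2⊥ ⅋ p2) ⊗ (p2⊥ ⊗ p2⊥))
      [⅋]  ⊢ (p2⊥ ⅋ p2)
        [Ax]  ⊢ p2, p2⊥
      [⊗]  ⊢ p2, p2, (p2⊥ ⊗ p2⊥)
        [Ax]  ⊢ p2, p2⊥
        [Ax]  ⊢ p2, p2⊥

Result: YES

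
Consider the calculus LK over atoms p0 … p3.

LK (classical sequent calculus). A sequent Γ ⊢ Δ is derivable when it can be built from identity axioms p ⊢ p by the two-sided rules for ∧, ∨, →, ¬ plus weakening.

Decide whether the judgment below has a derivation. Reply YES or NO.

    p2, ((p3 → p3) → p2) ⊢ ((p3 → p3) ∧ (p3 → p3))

Derivation (root first):
[→L] p2, ((p3 → p3) → p2) ⊢ ((p3 → p3) ∧ (p3 → p3))
  [WL] p2 ⊢ (p3 → p3)
    [→R]  ⊢ (p3 → p3)
      [Ax] p3 ⊢ p3
  [∧R] p2 ⊢ ((p3 → p3) ∧ (p3 → p3))
    [→R]  ⊢ (p3 → p3)
      [Ax] p3 ⊢ p3
    [WL] p2 ⊢ (p3 → p3)
      [→R]  ⊢ (p3 → p3)
        [Ax] p3 ⊢ p3

Result: YES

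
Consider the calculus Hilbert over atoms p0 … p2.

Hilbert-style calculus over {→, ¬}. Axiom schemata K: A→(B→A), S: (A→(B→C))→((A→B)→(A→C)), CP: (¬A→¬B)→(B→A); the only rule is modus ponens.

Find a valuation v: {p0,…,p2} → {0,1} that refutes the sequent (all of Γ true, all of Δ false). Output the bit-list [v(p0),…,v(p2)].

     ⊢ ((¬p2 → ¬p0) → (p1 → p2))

Search for a countermodel by truth-table:
  v=000: Γ:[] Δ:[((¬p2 → ¬p0) → (p1 → p2))=T] refutes=False
  v=001: Γ:[] Δ:[((¬p2 → ¬p0) → (p1 → p2))=T] refutes=False
  v=010: Γ:[] Δ:[((¬p2 → ¬p0) → (p1 → p2))=F] refutes=True  ← countermodel

Result: [0, 1, 0]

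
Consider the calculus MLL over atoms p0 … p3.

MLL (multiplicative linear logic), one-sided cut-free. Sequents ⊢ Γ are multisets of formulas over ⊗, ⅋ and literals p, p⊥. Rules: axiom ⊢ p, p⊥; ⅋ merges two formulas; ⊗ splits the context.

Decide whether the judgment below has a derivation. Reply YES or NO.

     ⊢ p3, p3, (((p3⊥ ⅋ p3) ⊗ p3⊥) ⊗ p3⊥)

Derivation trace:
[⊗]  ⊢ p3, p3, (((p3⊥ ⅋ p3) ⊗ p3⊥) ⊗ p3⊥)
  [⊗]  ⊢ p3, ((p3⊥ ⅋ p3) ⊗ p3⊥)
    [⅋]  ⊢ (p3⊥ ⅋ p3)
      [Ax]  ⊢ p3, p3⊥
    [Ax]  ⊢ p3, p3⊥
  [Ax]  ⊢ p3, p3⊥

Result: YES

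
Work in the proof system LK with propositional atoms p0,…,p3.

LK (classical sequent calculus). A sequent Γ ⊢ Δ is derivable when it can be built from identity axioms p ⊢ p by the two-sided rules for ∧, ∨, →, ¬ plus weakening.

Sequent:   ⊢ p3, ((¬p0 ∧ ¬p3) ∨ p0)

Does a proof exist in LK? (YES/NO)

Proof tree:
[∨R]  ⊢ p3, ((¬p0 ∧ ¬p3) ∨ p0)
  [∧R]  ⊢ p3, p0, (¬p0 ∧ ¬p3)
    [¬R]  ⊢ p0, ¬p0
      [Ax] p0 ⊢ p0
    [¬R]  ⊢ p3, ¬p3
      [Ax] p3 ⊢ p3

Result: YES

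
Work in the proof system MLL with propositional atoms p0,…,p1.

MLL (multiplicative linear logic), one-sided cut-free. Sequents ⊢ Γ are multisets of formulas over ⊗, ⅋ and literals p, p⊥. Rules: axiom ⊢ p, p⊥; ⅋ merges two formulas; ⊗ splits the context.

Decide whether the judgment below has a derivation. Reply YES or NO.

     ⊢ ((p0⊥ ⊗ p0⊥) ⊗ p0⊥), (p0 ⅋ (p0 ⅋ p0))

Derivation trace:
[⅋]  ⊢ ((p0⊥ ⊗ p0⊥) ⊗ p0⊥), (p0 ⅋ (p0 ⅋ p0))
  [⅋]  ⊢ p0, ((p0⊥ ⊗ p0⊥) ⊗ p0⊥), (p0 ⅋ p0)
    [⊗]  ⊢ p0, p0, p0, ((p0⊥ ⊗ p0⊥) ⊗ p0⊥)
      [⊗]  ⊢ p0, p0, (p0⊥ ⊗ p0⊥)
        [Ax]  ⊢ p0, p0⊥
        [Ax]  ⊢ p0, p0⊥
      [Ax]  ⊢ p0, p0⊥

Result: YES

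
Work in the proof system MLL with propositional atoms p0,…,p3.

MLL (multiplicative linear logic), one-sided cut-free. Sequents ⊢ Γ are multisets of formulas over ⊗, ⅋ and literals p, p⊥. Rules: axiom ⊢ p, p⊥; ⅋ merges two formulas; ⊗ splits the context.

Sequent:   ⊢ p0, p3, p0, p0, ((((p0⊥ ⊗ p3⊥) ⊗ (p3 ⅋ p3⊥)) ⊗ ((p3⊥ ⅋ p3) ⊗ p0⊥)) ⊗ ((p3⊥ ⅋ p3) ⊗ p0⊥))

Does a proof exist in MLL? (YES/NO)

Derivation trace:
[⊗]  ⊢ p0, p3, p0, p0, ((((p0⊥ ⊗ p3⊥) ⊗ (p3 ⅋ p3⊥)) ⊗ ((p3⊥ ⅋ p3) ⊗ p0⊥)) ⊗ ((p3⊥ ⅋ p3) ⊗ p0⊥))
  [⊗]  ⊢ p0, p3, p0, (((p0⊥ ⊗ p3⊥) ⊗ (p3 ⅋ p3⊥)) ⊗ ((p3⊥ ⅋ p3) ⊗ p0⊥))
    [⊗]  ⊢ p0, p3, ((p0⊥ ⊗ p3⊥) ⊗ (p3 ⅋ p3⊥))
      [⊗]  ⊢ p0, p3, (p0⊥ ⊗ p3⊥)
        [Ax]  ⊢ p0, p0⊥
        [Ax]  ⊢ p3, p3⊥
      [⅋]  ⊢ (p3 ⅋ p3⊥)
        [Ax]  ⊢ p3, p3⊥
    [⊗]  ⊢ p0, ((p3⊥ ⅋ p3) ⊗ p0⊥)
      [⅋]  ⊢ (p3⊥ ⅋ p3)
        [Ax]  ⊢ p3, p3⊥
      [Ax]  ⊢ p0, p0⊥
  [⊗]  ⊢ p0, ((p3⊥ ⅋ p3) ⊗ p0⊥)
    [⅋]  ⊢ (p3⊥ ⅋ p3)
      [Ax]  ⊢ p3, p3⊥
    [Ax]  ⊢ p0, p0⊥

Result: YES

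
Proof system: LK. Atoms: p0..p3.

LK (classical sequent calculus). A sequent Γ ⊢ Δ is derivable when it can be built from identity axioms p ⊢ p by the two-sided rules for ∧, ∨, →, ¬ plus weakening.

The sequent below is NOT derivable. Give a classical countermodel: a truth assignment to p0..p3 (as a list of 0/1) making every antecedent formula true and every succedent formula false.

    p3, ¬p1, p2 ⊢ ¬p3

Truth-table refutation:
  v=0000: Γ:[p3=F, ¬p1=T, p2=F] Δ:[¬p3=T] refutes=False
  v=0001: Γ:[p3=T, ¬p1=T, p2=F] Δ:[¬p3=F] refutes=False
  v=0010: Γ:[p3=F, ¬p1=T, p2=T] Δ:[¬p3=T] refutes=False
  v=0011: Γ:[p3=T, ¬p1=T, p2=T] Δ:[¬p3=F] refutes=True  ← countermodel

Result: [0, 0, 1, 1]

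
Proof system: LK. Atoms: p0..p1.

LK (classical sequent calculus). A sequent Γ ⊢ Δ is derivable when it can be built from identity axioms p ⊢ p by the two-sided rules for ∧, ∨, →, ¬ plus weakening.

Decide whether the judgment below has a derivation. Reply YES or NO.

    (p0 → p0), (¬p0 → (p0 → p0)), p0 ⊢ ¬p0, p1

Enumerate valuations to refute Γ ⊢ Δ:
  v=00: Γ:[(p0 → p0)=T, (¬p0 → (p0 → p0))=T, p0=F] Δ:[¬p0=T, p1=F] refutes=False
  v=01: Γ:[(p0 → p0)=T, (¬p0 → (p0 → p0))=T, p0=F] Δ:[¬p0=T, p1=T] refutes=False
  v=10: Γ:[(p0 → p0)=T, (¬p0 → (p0 → p0))=T, p0=T] Δ:[¬p0=F, p1=F] refutes=True  ← countermodel

Result: NO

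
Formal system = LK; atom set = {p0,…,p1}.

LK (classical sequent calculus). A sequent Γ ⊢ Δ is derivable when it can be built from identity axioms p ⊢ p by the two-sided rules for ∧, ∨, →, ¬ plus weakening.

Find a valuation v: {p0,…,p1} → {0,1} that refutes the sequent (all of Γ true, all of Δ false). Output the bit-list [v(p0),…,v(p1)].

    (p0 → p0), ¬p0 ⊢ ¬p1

Enumerate valuations to refute Γ ⊢ Δ:
  v=00: Γ:[(p0 → p0)=T, ¬p0=T] Δ:[¬p1=T] refutes=False
  v=01: Γ:[(p0 → p0)=T, ¬p0=T] Δ:[¬p1=F] refutes=True  ← countermodel

Result: [0, 1]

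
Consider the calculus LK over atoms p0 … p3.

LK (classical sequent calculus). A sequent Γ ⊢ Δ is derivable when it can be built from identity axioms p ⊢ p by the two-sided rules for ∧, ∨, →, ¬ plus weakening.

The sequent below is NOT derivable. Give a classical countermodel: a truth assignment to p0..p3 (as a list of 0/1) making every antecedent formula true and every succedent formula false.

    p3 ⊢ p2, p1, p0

Search for a countermodel by truth-table:
  v=0000: Γ:[p3=F] Δ:[p2=F, p1=F, p0=F] refutes=False
  v=0001: Γ:[p3=T] Δ:[p2=F, p1=F, p0=F] refutes=True  ← countermodel

Result: [0, 0, 0, 1]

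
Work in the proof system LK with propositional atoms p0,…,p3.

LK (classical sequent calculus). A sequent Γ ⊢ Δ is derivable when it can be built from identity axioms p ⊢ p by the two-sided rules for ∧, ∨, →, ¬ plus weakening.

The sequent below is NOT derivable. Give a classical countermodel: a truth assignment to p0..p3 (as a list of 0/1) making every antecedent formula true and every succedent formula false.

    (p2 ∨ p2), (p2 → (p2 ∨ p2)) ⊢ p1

Truth-table refutation:
  v=0000: Γ:[(p2 ∨ p2)=F, (p2 → (p2 ∨ p2))=T] Δ:[p1=F] refutes=False
  v=0001: Γ:[(p2 ∨ p2)=F, (p2 → (p2 ∨ p2))=T] Δ:[p1=F] refutes=False
  v=0010: Γ:[(p2 ∨ p2)=T, (p2 → (p2 ∨ p2))=T] Δ:[p1=F] refutes=True  ← countermodel

Result: [0, 0, 1, 0]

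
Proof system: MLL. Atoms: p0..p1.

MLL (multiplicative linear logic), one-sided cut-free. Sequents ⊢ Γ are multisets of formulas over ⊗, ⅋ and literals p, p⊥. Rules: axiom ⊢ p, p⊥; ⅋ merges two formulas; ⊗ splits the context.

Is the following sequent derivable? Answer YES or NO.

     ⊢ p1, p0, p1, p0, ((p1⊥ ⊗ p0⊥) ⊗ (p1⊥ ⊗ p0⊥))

Derivation (root first):
[⊗]  ⊢ p1, p0, p1, p0, ((p1⊥ ⊗ p0⊥) ⊗ (p1⊥ ⊗ p0⊥))
  [⊗]  ⊢ p1, p0, (p1⊥ ⊗ p0⊥)
    [Ax]  ⊢ p1, p1⊥
    [Ax]  ⊢ p0, p0⊥
  [⊗]  ⊢ p1, p0, (p1⊥ ⊗ p0⊥)
    [Ax]  ⊢ p1, p1⊥
    [Ax]  ⊢ p0, p0⊥

Result: YES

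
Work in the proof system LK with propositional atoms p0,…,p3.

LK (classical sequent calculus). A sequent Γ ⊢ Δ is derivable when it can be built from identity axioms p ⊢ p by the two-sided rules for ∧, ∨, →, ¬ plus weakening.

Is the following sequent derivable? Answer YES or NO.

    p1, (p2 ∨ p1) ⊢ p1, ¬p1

Derivation trace:
[∨L] p1, (p2 ∨ p1) ⊢ p1, ¬p1
  [WL] p1, p2 ⊢ p1, ¬p1
    [¬R] p1 ⊢ p1, ¬p1
      [WL] p1, p1 ⊢ p1
        [Ax] p1 ⊢ p1
  [¬R] p1 ⊢ p1, ¬p1
    [WL] p1, p1 ⊢ p1
      [Ax] p1 ⊢ p1

Result: YES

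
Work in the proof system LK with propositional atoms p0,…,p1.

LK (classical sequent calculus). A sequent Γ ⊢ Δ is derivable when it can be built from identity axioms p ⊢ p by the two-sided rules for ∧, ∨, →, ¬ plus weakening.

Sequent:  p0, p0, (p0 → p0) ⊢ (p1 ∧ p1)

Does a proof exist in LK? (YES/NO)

Enumerate valuations to refute Γ ⊢ Δ:
  v=00: Γ:[p0=F, p0=F, (p0 → p0)=T] Δ:[(p1 ∧ p1)=F] refutes=False
  v=01: Γ:[p0=F, p0=F, (p0 → p0)=T] Δ:[(p1 ∧ p1)=T] refutes=False
  v=10: Γ:[p0=T, p0=T, (p0 → p0)=T] Δ:[(p1 ∧ p1)=F] refutes=True  ← countermodel

Result: NO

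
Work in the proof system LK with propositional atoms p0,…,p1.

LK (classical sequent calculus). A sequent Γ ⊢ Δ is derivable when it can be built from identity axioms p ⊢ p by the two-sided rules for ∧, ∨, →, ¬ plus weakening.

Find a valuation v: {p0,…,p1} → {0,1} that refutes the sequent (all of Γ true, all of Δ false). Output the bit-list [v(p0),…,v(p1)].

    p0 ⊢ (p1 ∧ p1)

Truth-table refutation:
  v=00: Γ:[p0=F] Δ:[(p1 ∧ p1)=F] refutes=False
  v=01: Γ:[p0=F] Δ:[(p1 ∧ p1)=T] refutes=False
  v=10: Γ:[p0=T] Δ:[(p1 ∧ p1)=F] refutes=True  ← countermodel

Result: [1, 0]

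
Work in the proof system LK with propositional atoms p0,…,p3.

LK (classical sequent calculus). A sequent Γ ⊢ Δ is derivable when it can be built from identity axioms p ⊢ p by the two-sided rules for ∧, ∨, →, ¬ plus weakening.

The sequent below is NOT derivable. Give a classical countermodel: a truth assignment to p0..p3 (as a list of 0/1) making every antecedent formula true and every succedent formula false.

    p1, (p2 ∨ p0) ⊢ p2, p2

Truth-table refutation:
  v=0000: Γ:[p1=F, (p2 ∨ p0)=F] Δ:[p2=F, p2=F] refutes=False
  v=0001: Γ:[p1=F, (p2 ∨ p0)=F] Δ:[p2=F, p2=F] refutes=False
  v=0010: Γ:[p1=F, (p2 ∨ p0)=T] Δ:[p2=T, p2=T] refutes=False
  v=0011: Γ:[p1=F, (p2 ∨ p0)=T] Δ:[p2=T, p2=T] refutes=False
  v=0100: Γ:[p1=T, (p2 ∨ p0)=F] Δ:[p2=F, p2=F] refutes=False
  v=0101: Γ:[p1=T, (p2 ∨ p0)=F] Δ:[p2=F, p2=F] refutes=False
  v=0110: Γ:[p1=T, (p2 ∨ p0)=T] Δ:[p2=T, p2=T] refutes=False
  v=0111: Γ:[p1=T, (p2 ∨ p0)=T] Δ:[p2=T, p2=T] refutes=False
  v=1000: Γ:[p1=F, (p2 ∨ p0)=T] Δ:[p2=F, p2=F] refutes=False
  v=1001: Γ:[p1=F, (p2 ∨ p0)=T] Δ:[p2=F, p2=F] refutes=False
  v=1010: Γ:[p1=F, (p2 ∨ p0)=T] Δ:[p2=T, p2=T] refutes=False
  v=1011: Γ:[p1=F, (p2 ∨ p0)=T] Δ:[p2=T, p2=T] refutes=False
  v=1100: Γ:[p1=T, (p2 ∨ p0)=T] Δ:[p2=F, p2=F] refutes=True  ← countermodel

Result: [1, 1, 0, 0]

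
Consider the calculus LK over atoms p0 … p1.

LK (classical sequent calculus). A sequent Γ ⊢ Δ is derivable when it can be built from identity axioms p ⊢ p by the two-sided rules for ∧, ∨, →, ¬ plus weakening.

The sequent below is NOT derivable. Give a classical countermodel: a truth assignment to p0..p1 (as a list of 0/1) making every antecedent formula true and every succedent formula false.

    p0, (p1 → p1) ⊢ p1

Truth-table refutation:
  v=00: Γ:[p0=F, (p1 → p1)=T] Δ:[p1=F] refutes=False
  v=01: Γ:[p0=F, (p1 → p1)=T] Δ:[p1=T] refutes=False
  v=10: Γ:[p0=T, (p1 → p1)=T] Δ:[p1=F] refutes=True  ← countermodel

Result: [1, 0]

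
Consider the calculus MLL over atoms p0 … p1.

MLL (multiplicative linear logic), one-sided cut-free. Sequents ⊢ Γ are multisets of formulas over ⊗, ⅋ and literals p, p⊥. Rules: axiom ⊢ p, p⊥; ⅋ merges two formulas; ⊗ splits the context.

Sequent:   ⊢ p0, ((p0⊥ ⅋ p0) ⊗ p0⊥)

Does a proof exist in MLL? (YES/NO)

Derivation trace:
[⊗]  ⊢ p0, ((p0⊥ ⅋ p0) ⊗ p0⊥)
  [⅋]  ⊢ (p0⊥ ⅋ p0)
    [Ax]  ⊢ p0, p0⊥
  [Ax]  ⊢ p0, p0⊥

Result: YES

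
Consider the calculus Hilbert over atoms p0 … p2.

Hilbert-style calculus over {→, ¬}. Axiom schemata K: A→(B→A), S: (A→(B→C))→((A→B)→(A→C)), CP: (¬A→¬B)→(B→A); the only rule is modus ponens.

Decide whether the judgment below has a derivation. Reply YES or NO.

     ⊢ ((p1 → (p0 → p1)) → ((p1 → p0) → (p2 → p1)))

Search for a countermodel by truth-table:
  v=000: Γ:[] Δ:[((p1 → (p0 → p1)) → ((p1 → p0) → (p2 → p1)))=T] refutes=False
  v=001: Γ:[] Δ:[((p1 → (p0 → p1)) → ((p1 → p0) → (p2 → p1)))=F] refutes=True  ← countermodel

Result: NO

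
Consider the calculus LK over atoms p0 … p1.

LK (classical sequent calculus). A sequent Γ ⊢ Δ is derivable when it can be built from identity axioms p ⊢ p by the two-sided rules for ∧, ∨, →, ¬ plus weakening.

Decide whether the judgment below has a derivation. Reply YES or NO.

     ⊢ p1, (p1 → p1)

Derivation trace:
[→R]  ⊢ p1, (p1 → p1)
  [WR] p1 ⊢ p1, p1
    [Ax] p1 ⊢ p1

Result: YES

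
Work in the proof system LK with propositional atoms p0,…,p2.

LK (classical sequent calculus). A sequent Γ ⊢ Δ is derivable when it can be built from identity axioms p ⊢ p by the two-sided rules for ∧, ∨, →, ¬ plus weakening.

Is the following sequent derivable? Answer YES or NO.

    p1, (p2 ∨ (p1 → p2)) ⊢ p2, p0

Proof tree:
[WR] p1, (p2 ∨ (p1 → p2)) ⊢ p2, p0
  [∨L] p1, (p2 ∨ (p1 → p2)) ⊢ p2
    [Ax] p2 ⊢ p2
    [→L] p1, (p1 → p2) ⊢ p2
      [Ax] p1 ⊢ p1
      [Ax] p2 ⊢ p2

Result: YES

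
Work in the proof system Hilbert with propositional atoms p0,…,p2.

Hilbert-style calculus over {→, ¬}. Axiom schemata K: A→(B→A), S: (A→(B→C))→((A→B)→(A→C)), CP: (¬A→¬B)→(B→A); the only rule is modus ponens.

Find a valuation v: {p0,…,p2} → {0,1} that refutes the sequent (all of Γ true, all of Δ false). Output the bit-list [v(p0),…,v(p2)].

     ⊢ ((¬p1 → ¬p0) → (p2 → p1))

Enumerate valuations to refute Γ ⊢ Δ:
  v=000: Γ:[] Δ:[((¬p1 → ¬p0) → (p2 → p1))=T] refutes=False
  v=001: Γ:[] Δ:[((¬p1 → ¬p0) → (p2 → p1))=F] refutes=True  ← countermodel

Result: [0, 0, 1]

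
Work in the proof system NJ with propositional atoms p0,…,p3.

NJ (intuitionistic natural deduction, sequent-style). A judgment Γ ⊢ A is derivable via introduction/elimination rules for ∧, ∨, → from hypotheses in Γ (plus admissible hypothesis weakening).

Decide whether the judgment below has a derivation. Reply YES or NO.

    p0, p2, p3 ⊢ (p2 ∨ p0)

Derivation (root first):
[∨I₂] p0, p2, p3 ⊢ (p2 ∨ p0)
  [Wk] p0, p2, p3 ⊢ p0
    [Wk] p0, p2 ⊢ p0
      [Ax] p0 ⊢ p0

Result: YES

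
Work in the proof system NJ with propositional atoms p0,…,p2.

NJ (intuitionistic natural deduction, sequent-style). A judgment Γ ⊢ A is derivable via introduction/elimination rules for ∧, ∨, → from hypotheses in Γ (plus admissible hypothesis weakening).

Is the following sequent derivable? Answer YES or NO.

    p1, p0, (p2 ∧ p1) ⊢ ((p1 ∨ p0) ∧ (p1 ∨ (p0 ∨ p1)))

Derivation (root first):
[Wk] p1, p0, (p2 ∧ p1) ⊢ ((p1 ∨ p0) ∧ (p1 ∨ (p0 ∨ p1)))
  [∧I] p1, p0 ⊢ ((p1 ∨ p0) ∧ (p1 ∨ (p0 ∨ p1)))
    [∨I₁] p1 ⊢ (p1 ∨ p0)
      [Ax] p1 ⊢ p1
    [∨I₂] p0 ⊢ (p1 ∨ (p0 ∨ p1))
      [∨I₁] p0 ⊢ (p0 ∨ p1)
        [Ax] p0 ⊢ p0

Result: YES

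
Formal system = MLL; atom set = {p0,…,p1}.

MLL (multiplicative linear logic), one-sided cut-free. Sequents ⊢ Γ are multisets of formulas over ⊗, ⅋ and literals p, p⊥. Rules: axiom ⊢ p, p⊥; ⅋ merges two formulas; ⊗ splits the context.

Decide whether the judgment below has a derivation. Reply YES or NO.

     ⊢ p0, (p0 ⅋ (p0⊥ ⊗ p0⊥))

Derivation (root first):
[⅋]  ⊢ p0, (p0 ⅋ (p0⊥ ⊗ p0⊥))
  [⊗]  ⊢ p0, p0, (p0⊥ ⊗ p0⊥)
    [Ax]  ⊢ p0, p0⊥
    [Ax]  ⊢ p0, p0⊥

Result: YES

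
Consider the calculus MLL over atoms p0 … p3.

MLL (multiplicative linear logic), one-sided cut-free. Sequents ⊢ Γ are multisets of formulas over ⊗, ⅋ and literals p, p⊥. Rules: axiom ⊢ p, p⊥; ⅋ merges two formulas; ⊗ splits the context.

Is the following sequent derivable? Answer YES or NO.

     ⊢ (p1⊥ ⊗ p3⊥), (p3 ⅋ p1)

Proof tree:
[⅋]  ⊢ (p1⊥ ⊗ p3⊥), (p3 ⅋ p1)
  [⊗]  ⊢ p1, p3, (p1⊥ ⊗ p3⊥)
    [Ax]  ⊢ p1, p1⊥
    [Ax]  ⊢ p3, p3⊥

Result: YES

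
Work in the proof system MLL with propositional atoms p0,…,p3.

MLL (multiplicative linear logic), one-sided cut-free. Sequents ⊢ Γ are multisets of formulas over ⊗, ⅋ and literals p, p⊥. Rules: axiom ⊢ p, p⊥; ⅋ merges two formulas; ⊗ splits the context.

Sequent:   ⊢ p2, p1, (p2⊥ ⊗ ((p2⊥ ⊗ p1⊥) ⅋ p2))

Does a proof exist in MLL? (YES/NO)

Derivation trace:
[⊗]  ⊢ p2, p1, (p2⊥ ⊗ ((p2⊥ ⊗ p1⊥) ⅋ p2))
  [Ax]  ⊢ p2, p2⊥
  [⅋]  ⊢ p1, ((p2⊥ ⊗ p1⊥) ⅋ p2)
    [⊗]  ⊢ p2, p1, (p2⊥ ⊗ p1⊥)
      [Ax]  ⊢ p2, p2⊥
      [Ax]  ⊢ p1, p1⊥

Result: YES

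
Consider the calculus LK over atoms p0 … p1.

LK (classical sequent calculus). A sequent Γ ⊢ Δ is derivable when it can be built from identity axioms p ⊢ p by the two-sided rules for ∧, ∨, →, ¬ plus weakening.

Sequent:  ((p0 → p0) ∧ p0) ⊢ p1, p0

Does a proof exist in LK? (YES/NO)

Proof tree:
[∧L] ((p0 → p0) ∧ p0) ⊢ p1, p0
  [→L] p0, (p0 → p0) ⊢ p1, p0
    [Ax] p0 ⊢ p0
    [WR] p0 ⊢ p0, p1
      [Ax] p0 ⊢ p0

Result: YES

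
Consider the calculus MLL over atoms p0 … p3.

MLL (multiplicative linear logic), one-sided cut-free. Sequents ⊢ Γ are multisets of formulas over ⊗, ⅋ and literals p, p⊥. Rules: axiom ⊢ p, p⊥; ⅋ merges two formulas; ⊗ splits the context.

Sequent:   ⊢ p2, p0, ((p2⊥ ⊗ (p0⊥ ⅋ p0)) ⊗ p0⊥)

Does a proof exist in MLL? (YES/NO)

Derivation (root first):
[⊗]  ⊢ p2, p0, ((p2⊥ ⊗ (p0⊥ ⅋ p0)) ⊗ p0⊥)
  [⊗]  ⊢ p2, (p2⊥ ⊗ (p0⊥ ⅋ p0))
    [Ax]  ⊢ p2, p2⊥
    [⅋]  ⊢ (p0⊥ ⅋ p0)
      [Ax]  ⊢ p0, p0⊥
  [Ax]  ⊢ p0, p0⊥

Result: YES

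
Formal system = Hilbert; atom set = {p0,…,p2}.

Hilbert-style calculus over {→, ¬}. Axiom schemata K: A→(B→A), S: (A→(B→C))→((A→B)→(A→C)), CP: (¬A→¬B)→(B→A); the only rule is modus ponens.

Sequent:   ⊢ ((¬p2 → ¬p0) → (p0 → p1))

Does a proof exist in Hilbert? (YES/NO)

Truth-table refutation:
  v=000: Γ:[] Δ:[((¬p2 → ¬p0) → (p0 → p1))=T] refutes=False
  v=001: Γ:[] Δ:[((¬p2 → ¬p0) → (p0 → p1))=T] refutes=False
  v=010: Γ:[] Δ:[((¬p2 → ¬p0) → (p0 → p1))=T] refutes=False
  v=011: Γ:[] Δ:[((¬p2 → ¬p0) → (p0 → p1))=T] refutes=False
  v=100: Γ:[] Δ:[((¬p2 → ¬p0) → (p0 → p1))=T] refutes=False
  v=101: Γ:[] Δ:[((¬p2 → ¬p0) → (p0 → p1))=F] refutes=True  ← countermodel

Result: NO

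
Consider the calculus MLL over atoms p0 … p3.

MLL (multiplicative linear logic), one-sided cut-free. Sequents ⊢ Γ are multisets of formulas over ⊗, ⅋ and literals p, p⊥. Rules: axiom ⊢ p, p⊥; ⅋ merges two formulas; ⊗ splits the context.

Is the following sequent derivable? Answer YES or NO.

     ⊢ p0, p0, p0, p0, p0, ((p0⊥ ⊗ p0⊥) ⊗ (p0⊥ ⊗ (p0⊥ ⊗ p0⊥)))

Derivation trace:
[⊗]  ⊢ p0, p0, p0, p0, p0, ((p0⊥ ⊗ p0⊥) ⊗ (p0⊥ ⊗ (p0⊥ ⊗ p0⊥)))
  [⊗]  ⊢ p0, p0, (p0⊥ ⊗ p0⊥)
    [Ax]  ⊢ p0, p0⊥
    [Ax]  ⊢ p0, p0⊥
  [⊗]  ⊢ p0, p0, p0, (p0⊥ ⊗ (p0⊥ ⊗ p0⊥))
    [Ax]  ⊢ p0, p0⊥
    [⊗]  ⊢ p0, p0, (p0⊥ ⊗ p0⊥)
      [Ax]  ⊢ p0, p0⊥
      [Ax]  ⊢ p0, p0⊥

Result: YES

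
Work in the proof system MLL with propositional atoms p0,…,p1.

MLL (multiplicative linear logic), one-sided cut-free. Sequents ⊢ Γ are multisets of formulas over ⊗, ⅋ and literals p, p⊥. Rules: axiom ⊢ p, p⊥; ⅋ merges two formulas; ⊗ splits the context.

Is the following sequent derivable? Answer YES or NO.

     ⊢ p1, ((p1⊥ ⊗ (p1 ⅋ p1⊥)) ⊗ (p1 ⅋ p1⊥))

Derivation trace:
[⊗]  ⊢ p1, ((p1⊥ ⊗ (p1 ⅋ p1⊥)) ⊗ (p1 ⅋ p1⊥))
  [⊗]  ⊢ p1, (p1⊥ ⊗ (p1 ⅋ p1⊥))
    [Ax]  ⊢ p1, p1⊥
    [⅋]  ⊢ (p1 ⅋ p1⊥)
      [Ax]  ⊢ p1, p1⊥
  [⅋]  ⊢ (p1 ⅋ p1⊥)
    [Ax]  ⊢ p1, p1⊥

Result: YES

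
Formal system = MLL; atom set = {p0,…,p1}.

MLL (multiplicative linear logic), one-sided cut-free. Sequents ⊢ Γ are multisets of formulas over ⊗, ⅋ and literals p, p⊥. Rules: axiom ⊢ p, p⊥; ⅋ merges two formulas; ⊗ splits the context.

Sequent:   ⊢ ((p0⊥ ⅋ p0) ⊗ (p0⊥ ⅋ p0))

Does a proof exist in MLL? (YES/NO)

Derivation trace:
[⊗]  ⊢ ((p0⊥ ⅋ p0) ⊗ (p0⊥ ⅋ p0))
  [⅋]  ⊢ (p0⊥ ⅋ p0)
    [Ax]  ⊢ p0, p0⊥
  [⅋]  ⊢ (p0⊥ ⅋ p0)
    [Ax]  ⊢ p0, p0⊥

Result: YES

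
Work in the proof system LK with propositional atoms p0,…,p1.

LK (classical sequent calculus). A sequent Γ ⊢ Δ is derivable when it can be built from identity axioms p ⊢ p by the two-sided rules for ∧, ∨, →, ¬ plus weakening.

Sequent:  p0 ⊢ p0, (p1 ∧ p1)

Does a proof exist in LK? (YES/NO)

Derivation (root first):
[∧R] p0 ⊢ p0, (p1 ∧ p1)
  [WR] p0 ⊢ p0, p1
    [Ax] p0 ⊢ p0
  [WR] p0 ⊢ p0, p1
    [Ax] p0 ⊢ p0

Result: YES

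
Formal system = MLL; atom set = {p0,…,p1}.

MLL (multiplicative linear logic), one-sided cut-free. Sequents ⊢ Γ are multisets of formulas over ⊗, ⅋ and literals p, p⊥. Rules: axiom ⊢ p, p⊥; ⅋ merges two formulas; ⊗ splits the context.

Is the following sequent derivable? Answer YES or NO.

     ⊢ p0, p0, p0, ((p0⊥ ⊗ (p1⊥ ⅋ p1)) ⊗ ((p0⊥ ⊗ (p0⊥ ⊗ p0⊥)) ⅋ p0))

Derivation trace:
[⊗]  ⊢ p0, p0, p0, ((p0⊥ ⊗ (p1⊥ ⅋ p1)) ⊗ ((p0⊥ ⊗ (p0⊥ ⊗ p0⊥)) ⅋ p0))
  [⊗]  ⊢ p0, (p0⊥ ⊗ (p1⊥ ⅋ p1))
    [Ax]  ⊢ p0, p0⊥
    [⅋]  ⊢ (p1⊥ ⅋ p1)
      [Ax]  ⊢ p1, p1⊥
  [⅋]  ⊢ p0, p0, ((p0⊥ ⊗ (p0⊥ ⊗ p0⊥)) ⅋ p0)
    [⊗]  ⊢ p0, p0, p0, (p0⊥ ⊗ (p0⊥ ⊗ p0⊥))
      [Ax]  ⊢ p0, p0⊥
      [⊗]  ⊢ p0, p0, (p0⊥ ⊗ p0⊥)
        [Ax]  ⊢ p0, p0⊥
        [Ax]  ⊢ p0, p0⊥

Result: YES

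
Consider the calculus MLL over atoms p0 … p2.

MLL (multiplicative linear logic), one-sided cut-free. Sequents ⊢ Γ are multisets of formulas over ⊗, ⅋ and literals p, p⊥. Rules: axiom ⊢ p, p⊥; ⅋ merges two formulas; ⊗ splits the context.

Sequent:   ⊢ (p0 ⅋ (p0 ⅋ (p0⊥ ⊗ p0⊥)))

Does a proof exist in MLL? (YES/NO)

Derivation trace:
[⅋]  ⊢ (p0 ⅋ (p0 ⅋ (p0⊥ ⊗ p0⊥)))
  [⅋]  ⊢ p0, (p0 ⅋ (p0⊥ ⊗ p0⊥))
    [⊗]  ⊢ p0, p0, (p0⊥ ⊗ p0⊥)
      [Ax]  ⊢ p0, p0⊥
      [Ax]  ⊢ p0, p0⊥

Result: YES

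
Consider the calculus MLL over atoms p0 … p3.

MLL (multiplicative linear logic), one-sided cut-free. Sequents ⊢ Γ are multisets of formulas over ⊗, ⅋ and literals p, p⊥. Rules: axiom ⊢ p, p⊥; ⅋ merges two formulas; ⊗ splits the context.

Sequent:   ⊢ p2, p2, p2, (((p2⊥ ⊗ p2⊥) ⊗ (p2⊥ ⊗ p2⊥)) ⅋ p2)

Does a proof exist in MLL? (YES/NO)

Derivation trace:
[⅋]  ⊢ p2, p2, p2, (((p2⊥ ⊗ p2⊥) ⊗ (p2⊥ ⊗ p2⊥)) ⅋ p2)
  [⊗]  ⊢ p2, p2, p2, p2, ((p2⊥ ⊗ p2⊥) ⊗ (p2⊥ ⊗ p2⊥))
    [⊗]  ⊢ p2, p2, (p2⊥ ⊗ p2⊥)
      [Ax]  ⊢ p2, p2⊥
      [Ax]  ⊢ p2, p2⊥
    [⊗]  ⊢ p2, p2, (p2⊥ ⊗ p2⊥)
      [Ax]  ⊢ p2, p2⊥
      [Ax]  ⊢ p2, p2⊥

Result: YES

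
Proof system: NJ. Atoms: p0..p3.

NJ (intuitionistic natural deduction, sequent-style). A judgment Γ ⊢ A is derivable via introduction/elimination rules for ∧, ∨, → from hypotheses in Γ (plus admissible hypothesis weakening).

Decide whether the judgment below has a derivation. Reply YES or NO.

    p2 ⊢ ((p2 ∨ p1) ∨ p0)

Derivation trace:
[∨I₁] p2 ⊢ ((p2 ∨ p1) ∨ p0)
  [∨I₁] p2 ⊢ (p2 ∨ p1)
    [Ax] p2 ⊢ p2

Result: YES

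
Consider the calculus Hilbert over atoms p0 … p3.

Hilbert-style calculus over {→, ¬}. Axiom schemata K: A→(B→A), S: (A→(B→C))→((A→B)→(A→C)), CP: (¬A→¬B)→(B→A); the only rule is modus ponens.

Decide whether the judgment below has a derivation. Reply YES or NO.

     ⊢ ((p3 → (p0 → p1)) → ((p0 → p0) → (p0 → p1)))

Enumerate valuations to refute Γ ⊢ Δ:
  v=0000: Γ:[] Δ:[((p3 → (p0 → p1)) → ((p0 → p0) → (p0 → p1)))=T] refutes=False
  v=0001: Γ:[] Δ:[((p3 → (p0 → p1)) → ((p0 → p0) → (p0 → p1)))=T] refutes=False
  v=0010: Γ:[] Δ:[((p3 → (p0 → p1)) → ((p0 → p0) → (p0 → p1)))=T] refutes=False
  v=0011: Γ:[] Δ:[((p3 → (p0 → p1)) → ((p0 → p0) → (p0 → p1)))=T] refutes=False
  v=0100: Γ:[] Δ:[((p3 → (p0 → p1)) → ((p0 → p0) → (p0 → p1)))=T] refutes=False
  v=0101: Γ:[] Δ:[((p3 → (p0 → p1)) → ((p0 → p0) → (p0 → p1)))=T] refutes=False
  v=0110: Γ:[] Δ:[((p3 → (p0 → p1)) → ((p0 → p0) → (p0 → p1)))=T] refutes=False
  v=0111: Γ:[] Δ:[((p3 → (p0 → p1)) → ((p0 → p0) → (p0 → p1)))=T] refutes=False
  v=1000: Γ:[] Δ:[((p3 → (p0 → p1)) → ((p0 → p0) → (p0 → p1)))=F] refutes=True  ← countermodel

Result: NO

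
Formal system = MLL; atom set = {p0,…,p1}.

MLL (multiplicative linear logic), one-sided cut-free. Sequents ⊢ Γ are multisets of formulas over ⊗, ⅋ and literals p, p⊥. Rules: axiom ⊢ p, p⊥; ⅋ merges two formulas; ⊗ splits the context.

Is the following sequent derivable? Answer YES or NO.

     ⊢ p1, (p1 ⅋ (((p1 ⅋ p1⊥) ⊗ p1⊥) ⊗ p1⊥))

Derivation (root first):
[⅋]  ⊢ p1, (p1 ⅋ (((p1 ⅋ p1⊥) ⊗ p1⊥) ⊗ p1⊥))
  [⊗]  ⊢ p1, p1, (((p1 ⅋ p1⊥) ⊗ p1⊥) ⊗ p1⊥)
    [⊗]  ⊢ p1, ((p1 ⅋ p1⊥) ⊗ p1⊥)
      [⅋]  ⊢ (p1 ⅋ p1⊥)
        [Ax]  ⊢ p1, p1⊥
      [Ax]  ⊢ p1, p1⊥
    [Ax]  ⊢ p1, p1⊥

Result: YES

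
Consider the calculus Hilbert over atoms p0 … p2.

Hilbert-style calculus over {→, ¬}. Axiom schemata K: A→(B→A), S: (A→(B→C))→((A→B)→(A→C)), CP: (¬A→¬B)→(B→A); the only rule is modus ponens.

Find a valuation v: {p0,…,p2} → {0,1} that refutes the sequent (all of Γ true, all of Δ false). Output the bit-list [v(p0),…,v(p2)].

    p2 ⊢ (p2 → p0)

Enumerate valuations to refute Γ ⊢ Δ:
  v=000: Γ:[p2=F] Δ:[(p2 → p0)=T] refutes=False
  v=001: Γ:[p2=T] Δ:[(p2 → p0)=F] refutes=True  ← countermodel

Result: [0, 0, 1]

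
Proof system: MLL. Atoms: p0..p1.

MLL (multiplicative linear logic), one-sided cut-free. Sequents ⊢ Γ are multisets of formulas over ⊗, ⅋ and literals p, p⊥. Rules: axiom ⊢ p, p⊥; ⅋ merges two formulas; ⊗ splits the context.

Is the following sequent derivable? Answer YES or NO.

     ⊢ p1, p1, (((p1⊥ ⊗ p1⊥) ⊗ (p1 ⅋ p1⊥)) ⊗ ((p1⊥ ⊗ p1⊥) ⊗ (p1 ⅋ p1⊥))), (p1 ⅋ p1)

Derivation (root first):
[⅋]  ⊢ p1, p1, (((p1⊥ ⊗ p1⊥) ⊗ (p1 ⅋ p1⊥)) ⊗ ((p1⊥ ⊗ p1⊥) ⊗ (p1 ⅋ p1⊥))), (p1 ⅋ p1)
  [⊗]  ⊢ p1, p1, p1, p1, (((p1⊥ ⊗ p1⊥) ⊗ (p1 ⅋ p1⊥)) ⊗ ((p1⊥ ⊗ p1⊥) ⊗ (p1 ⅋ p1⊥)))
    [⊗]  ⊢ p1, p1, ((p1⊥ ⊗ p1⊥) ⊗ (p1 ⅋ p1⊥))
      [⊗]  ⊢ p1, p1, (p1⊥ ⊗ p1⊥)
        [Ax]  ⊢ p1, p1⊥
        [Ax]  ⊢ p1, p1⊥
      [⅋]  ⊢ (p1 ⅋ p1⊥)
        [Ax]  ⊢ p1, p1⊥
    [⊗]  ⊢ p1, p1, ((p1⊥ ⊗ p1⊥) ⊗ (p1 ⅋ p1⊥))
      [⊗]  ⊢ p1, p1, (p1⊥ ⊗ p1⊥)
        [Ax]  ⊢ p1, p1⊥
        [Ax]  ⊢ p1, p1⊥
      [⅋]  ⊢ (p1 ⅋ p1⊥)
        [Ax]  ⊢ p1, p1⊥

Result: YES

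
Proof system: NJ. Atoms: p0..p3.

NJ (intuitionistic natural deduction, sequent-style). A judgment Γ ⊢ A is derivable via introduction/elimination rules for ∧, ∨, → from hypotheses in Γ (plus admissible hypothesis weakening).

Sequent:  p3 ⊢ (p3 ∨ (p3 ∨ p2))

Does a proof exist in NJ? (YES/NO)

Derivation trace:
[∨I₂] p3 ⊢ (p3 ∨ (p3 ∨ p2))
  [∨I₁] p3 ⊢ (p3 ∨ p2)
    [Ax] p3 ⊢ p3

Result: YES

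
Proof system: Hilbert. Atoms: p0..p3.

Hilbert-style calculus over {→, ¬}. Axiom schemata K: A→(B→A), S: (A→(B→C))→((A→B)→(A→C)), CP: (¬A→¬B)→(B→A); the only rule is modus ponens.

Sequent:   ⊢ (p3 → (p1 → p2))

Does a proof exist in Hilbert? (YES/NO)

Enumerate valuations to refute Γ ⊢ Δ:
  v=0000: Γ:[] Δ:[(p3 → (p1 → p2))=T] refutes=False
  v=0001: Γ:[] Δ:[(p3 → (p1 → p2))=T] refutes=False
  v=0010: Γ:[] Δ:[(p3 → (p1 → p2))=T] refutes=False
  v=0011: Γ:[] Δ:[(p3 → (p1 → p2))=T] refutes=False
  v=0100: Γ:[] Δ:[(p3 → (p1 → p2))=T] refutes=False
  v=0101: Γ:[] Δ:[(p3 → (p1 → p2))=F] refutes=True  ← countermodel

Result: NO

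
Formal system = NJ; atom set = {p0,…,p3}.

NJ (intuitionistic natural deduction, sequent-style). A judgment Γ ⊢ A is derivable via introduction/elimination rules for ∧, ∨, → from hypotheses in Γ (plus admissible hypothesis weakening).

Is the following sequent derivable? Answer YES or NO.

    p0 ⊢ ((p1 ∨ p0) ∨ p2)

Derivation (root first):
[∨I₁] p0 ⊢ ((p1 ∨ p0) ∨ p2)
  [∨I₂] p0 ⊢ (p1 ∨ p0)
    [Ax] p0 ⊢ p0

Result: YES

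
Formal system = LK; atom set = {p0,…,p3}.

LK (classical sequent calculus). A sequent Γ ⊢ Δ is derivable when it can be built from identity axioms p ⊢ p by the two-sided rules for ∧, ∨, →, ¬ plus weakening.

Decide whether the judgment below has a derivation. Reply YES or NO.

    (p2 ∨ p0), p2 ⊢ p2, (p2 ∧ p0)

Derivation (root first):
[∧R] (p2 ∨ p0), p2 ⊢ p2, (p2 ∧ p0)
  [Ax] p2 ⊢ p2
  [∨L] (p2 ∨ p0) ⊢ p2, p0
    [Ax] p2 ⊢ p2
    [Ax] p0 ⊢ p0

Result: YES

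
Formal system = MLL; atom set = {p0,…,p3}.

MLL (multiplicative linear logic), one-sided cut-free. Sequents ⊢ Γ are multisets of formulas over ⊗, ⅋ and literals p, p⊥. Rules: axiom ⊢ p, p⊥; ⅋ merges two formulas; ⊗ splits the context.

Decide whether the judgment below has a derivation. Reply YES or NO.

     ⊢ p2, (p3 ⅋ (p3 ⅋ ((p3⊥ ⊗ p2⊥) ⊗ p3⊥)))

Derivation trace:
[⅋]  ⊢ p2, (p3 ⅋ (p3 ⅋ ((p3⊥ ⊗ p2⊥) ⊗ p3⊥)))
  [⅋]  ⊢ p2, p3, (p3 ⅋ ((p3⊥ ⊗ p2⊥) ⊗ p3⊥))
    [⊗]  ⊢ p3, p2, p3, ((p3⊥ ⊗ p2⊥) ⊗ p3⊥)
      [⊗]  ⊢ p3, p2, (p3⊥ ⊗ p2⊥)
        [Ax]  ⊢ p3, p3⊥
        [Ax]  ⊢ p2, p2⊥
      [Ax]  ⊢ p3, p3⊥

Result: YES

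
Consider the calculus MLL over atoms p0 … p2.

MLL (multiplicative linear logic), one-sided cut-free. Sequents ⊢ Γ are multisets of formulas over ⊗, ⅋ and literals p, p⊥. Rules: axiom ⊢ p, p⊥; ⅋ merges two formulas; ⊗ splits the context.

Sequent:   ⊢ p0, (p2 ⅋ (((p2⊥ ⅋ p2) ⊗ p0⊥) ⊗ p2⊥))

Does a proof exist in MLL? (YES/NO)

Derivation trace:
[⅋]  ⊢ p0, (p2 ⅋ (((p2⊥ ⅋ p2) ⊗ p0⊥) ⊗ p2⊥))
  [⊗]  ⊢ p0, p2, (((p2⊥ ⅋ p2) ⊗ p0⊥) ⊗ p2⊥)
    [⊗]  ⊢ p0, ((p2⊥ ⅋ p2) ⊗ p0⊥)
      [⅋]  ⊢ (p2⊥ ⅋ p2)
        [Ax]  ⊢ p2, p2⊥
      [Ax]  ⊢ p0, p0⊥
    [Ax]  ⊢ p2, p2⊥

Result: YES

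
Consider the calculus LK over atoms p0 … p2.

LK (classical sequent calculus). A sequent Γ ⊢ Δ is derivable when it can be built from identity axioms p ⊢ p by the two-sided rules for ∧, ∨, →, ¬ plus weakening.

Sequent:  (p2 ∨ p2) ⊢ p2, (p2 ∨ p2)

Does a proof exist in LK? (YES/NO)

Derivation trace:
[∨L] (p2 ∨ p2) ⊢ p2, (p2 ∨ p2)
  [∨R] p2 ⊢ (p2 ∨ p2)
    [WR] p2 ⊢ p2, p2
      [Ax] p2 ⊢ p2
  [WR] p2 ⊢ p2, p2
    [Ax] p2 ⊢ p2

Result: YES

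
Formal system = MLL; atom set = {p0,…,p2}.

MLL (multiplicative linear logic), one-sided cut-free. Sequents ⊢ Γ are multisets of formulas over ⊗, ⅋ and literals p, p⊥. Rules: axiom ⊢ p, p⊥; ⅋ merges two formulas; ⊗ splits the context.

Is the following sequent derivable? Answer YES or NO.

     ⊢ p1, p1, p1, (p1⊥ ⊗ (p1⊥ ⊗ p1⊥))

Derivation trace:
[⊗]  ⊢ p1, p1, p1, (p1⊥ ⊗ (p1⊥ ⊗ p1⊥))
  [Ax]  ⊢ p1, p1⊥
  [⊗]  ⊢ p1, p1, (p1⊥ ⊗ p1⊥)
    [Ax]  ⊢ p1, p1⊥
    [Ax]  ⊢ p1, p1⊥

Result: YES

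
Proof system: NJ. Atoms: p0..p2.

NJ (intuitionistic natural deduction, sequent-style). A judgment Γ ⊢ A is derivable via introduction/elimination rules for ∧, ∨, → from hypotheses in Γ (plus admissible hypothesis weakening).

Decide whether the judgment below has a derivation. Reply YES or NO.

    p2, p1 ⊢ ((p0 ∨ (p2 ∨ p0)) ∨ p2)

Derivation trace:
[Wk] p2, p1 ⊢ ((p0 ∨ (p2 ∨ p0)) ∨ p2)
  [∨I₁] p2 ⊢ ((p0 ∨ (p2 ∨ p0)) ∨ p2)
    [∨I₂] p2 ⊢ (p0 ∨ (p2 ∨ p0))
      [∨I₁] p2 ⊢ (p2 ∨ p0)
        [Ax] p2 ⊢ p2

Result: YES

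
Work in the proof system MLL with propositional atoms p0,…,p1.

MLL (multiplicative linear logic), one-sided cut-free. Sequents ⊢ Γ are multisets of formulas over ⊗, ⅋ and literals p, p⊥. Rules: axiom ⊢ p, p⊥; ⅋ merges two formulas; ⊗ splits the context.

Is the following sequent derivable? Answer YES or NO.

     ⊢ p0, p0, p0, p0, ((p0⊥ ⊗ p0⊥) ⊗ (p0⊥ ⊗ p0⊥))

Derivation (root first):
[⊗]  ⊢ p0, p0, p0, p0, ((p0⊥ ⊗ p0⊥) ⊗ (p0⊥ ⊗ p0⊥))
  [⊗]  ⊢ p0, p0, (p0⊥ ⊗ p0⊥)
    [Ax]  ⊢ p0, p0⊥
    [Ax]  ⊢ p0, p0⊥
  [⊗]  ⊢ p0, p0, (p0⊥ ⊗ p0⊥)
    [Ax]  ⊢ p0, p0⊥
    [Ax]  ⊢ p0, p0⊥

Result: YES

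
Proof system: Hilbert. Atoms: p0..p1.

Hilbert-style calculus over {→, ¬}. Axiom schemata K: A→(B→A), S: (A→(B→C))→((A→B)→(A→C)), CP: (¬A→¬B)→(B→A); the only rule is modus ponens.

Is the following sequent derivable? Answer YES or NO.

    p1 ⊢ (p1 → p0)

Search for a countermodel by truth-table:
  v=00: Γ:[p1=F] Δ:[(p1 → p0)=T] refutes=False
  v=01: Γ:[p1=T] Δ:[(p1 → p0)=F] refutes=True  ← countermodel

Result: NO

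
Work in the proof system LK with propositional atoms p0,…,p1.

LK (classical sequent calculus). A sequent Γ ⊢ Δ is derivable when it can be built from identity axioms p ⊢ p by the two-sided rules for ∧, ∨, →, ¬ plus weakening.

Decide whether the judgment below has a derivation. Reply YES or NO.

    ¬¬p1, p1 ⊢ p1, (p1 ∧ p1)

Proof tree:
[∧R] ¬¬p1, p1 ⊢ p1, (p1 ∧ p1)
  [¬L] ¬¬p1 ⊢ p1, p1
    [WR]  ⊢ p1, ¬p1, p1
      [¬R]  ⊢ p1, ¬p1
        [Ax] p1 ⊢ p1
  [Ax] p1 ⊢ p1

Result: YES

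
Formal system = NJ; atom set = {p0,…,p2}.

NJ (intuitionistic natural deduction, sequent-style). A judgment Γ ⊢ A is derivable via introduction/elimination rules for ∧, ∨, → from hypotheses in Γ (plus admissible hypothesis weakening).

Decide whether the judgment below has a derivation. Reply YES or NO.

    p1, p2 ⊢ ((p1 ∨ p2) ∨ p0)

Proof tree:
[∨I₁] p1, p2 ⊢ ((p1 ∨ p2) ∨ p0)
  [Wk] p1, p2 ⊢ (p1 ∨ p2)
    [∨I₁] p1 ⊢ (p1 ∨ p2)
      [Ax] p1 ⊢ p1

Result: YES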